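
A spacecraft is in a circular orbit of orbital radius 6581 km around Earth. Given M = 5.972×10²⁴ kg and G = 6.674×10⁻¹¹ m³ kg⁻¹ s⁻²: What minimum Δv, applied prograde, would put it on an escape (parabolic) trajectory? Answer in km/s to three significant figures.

Δv ≈ 3.22 km/s

μ = GM = 6.674×10⁻¹¹ × 5.972×10²⁴ = 3.986×10¹⁴ m³/s².
r = 6581 km = 6.581×10⁶ m.
Circular speed v_c = √(μ/r) = 7782 m/s.
Escape speed v_esc = √(2μ/r) = √2 × v_c = 11010 m/s.
Δv = v_esc − v_c = 3224 m/s = 3.224 km/s.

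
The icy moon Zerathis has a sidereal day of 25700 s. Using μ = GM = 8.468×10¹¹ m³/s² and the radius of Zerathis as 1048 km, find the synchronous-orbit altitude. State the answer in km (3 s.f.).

A synchronous orbit has period T, so by Kepler's third law a = (μT²/4π²)^(1/3).
μT²/4π² = 8.468×10¹¹ × (2.570×10⁴)² / 39.48 = 1.417×10¹⁹ m³.
a = 2.420×10⁶ m = 2419.7 km.
Altitude h = a − R = 2419.7 − 1048 = 1371.7 km.

h_sync ≈ 1370 km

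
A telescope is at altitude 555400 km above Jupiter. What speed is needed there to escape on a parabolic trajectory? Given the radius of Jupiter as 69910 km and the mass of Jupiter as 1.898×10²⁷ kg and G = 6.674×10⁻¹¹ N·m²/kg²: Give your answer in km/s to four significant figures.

v_esc ≈ 20.13 km/s

μ = GM = 6.674×10⁻¹¹ × 1.898×10²⁷ = 1.267×10¹⁷ m³/s².
r = 69910 + 555400 = 625310 km = 6.2531×10⁸ m.
Escape speed v_esc = √(2μ/r) = √(2 × 1.267×10¹⁷ / 6.253×10⁸) = √(4.052×10⁸) = 20130 m/s.
= 20.13 km/s.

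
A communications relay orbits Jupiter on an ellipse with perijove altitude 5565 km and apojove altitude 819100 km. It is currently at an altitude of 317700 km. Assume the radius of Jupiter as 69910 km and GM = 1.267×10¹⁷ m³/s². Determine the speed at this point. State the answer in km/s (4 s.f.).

v ≈ 19.77 km/s

r_p = 69910 + 5565 = 75475 km = 7.5475×10⁷ m.
r_a = 69910 + 819100 = 889010 km = 8.8901×10⁸ m.
r = 69910 + 317700 = 3.8761×10⁵ km = 3.876×10⁸ m.
Semi-major axis a = (r_p + r_a)/2 = 4.8224×10⁵ km = 4.822×10⁸ m.
Vis-viva: v² = μ(2/r − 1/a) = 1.267×10¹⁷ × (5.160×10⁻⁹ − 2.074×10⁻⁹) = 3.910×10⁸ m²/s².
v = 19770 m/s = 19.77 km/s.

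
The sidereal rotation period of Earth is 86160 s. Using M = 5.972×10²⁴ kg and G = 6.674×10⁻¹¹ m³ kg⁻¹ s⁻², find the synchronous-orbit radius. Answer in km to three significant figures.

μ = GM = 6.674×10⁻¹¹ × 5.972×10²⁴ = 3.986×10¹⁴ m³/s².
A synchronous orbit has period T, so by Kepler's third law a = (μT²/4π²)^(1/3).
μT²/4π² = 3.986×10¹⁴ × (8.616×10⁴)² / 39.48 = 7.495×10²² m³.
a = 4.216×10⁷ m = 42162 km.

r_sync ≈ 42200 km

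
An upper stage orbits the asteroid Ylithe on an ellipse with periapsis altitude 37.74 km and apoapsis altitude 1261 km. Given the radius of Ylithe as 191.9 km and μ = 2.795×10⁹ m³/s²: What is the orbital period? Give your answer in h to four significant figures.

T ≈ 25.47 h

r_p = 191.9 + 37.74 = 229.64 km = 2.2964×10⁵ m.
r_a = 191.9 + 1261 = 1452.9 km = 1.4529×10⁶ m.
Semi-major axis a = (r_p + r_a)/2 = (229.64 + 1452.9)/2 = 841.27 km = 8.413×10⁵ m.
By Kepler's third law T = 2π√(a³/μ) = 2π × 1.460×10⁴ = 9.170×10⁴ s.
= 25.47 h.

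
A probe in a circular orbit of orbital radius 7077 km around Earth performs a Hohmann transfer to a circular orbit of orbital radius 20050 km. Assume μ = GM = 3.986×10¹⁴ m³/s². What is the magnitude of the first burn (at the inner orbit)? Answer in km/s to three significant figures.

r₁ = 7077 km = 7.077×10⁶ m.
r₂ = 20050 km = 2.005×10⁷ m.
Transfer ellipse a_t = (r₁ + r₂)/2 = 1.356×10⁷ m.
At r₁: circular v_c1 = √(μ/r₁) = 7505 m/s; transfer-perigee v_p = √[μ(2/r₁ − 1/a_t)] = 9125 m/s.
Δv₁ = v_p − v_c1 = 1620 m/s.
= 1.620 km/s.

Δv ≈ 1.62 km/s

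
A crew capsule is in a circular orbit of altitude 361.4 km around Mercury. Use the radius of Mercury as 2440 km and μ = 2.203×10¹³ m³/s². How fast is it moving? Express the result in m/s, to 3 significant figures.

v ≈ 2800 m/s

r = 2440 + 361.4 = 2801.4 km = 2.8014×10⁶ m.
For a circular orbit v = √(μ/r) = √(2.203×10¹³ / 2.801×10⁶) = √(7.864×10⁶) = 2804 m/s.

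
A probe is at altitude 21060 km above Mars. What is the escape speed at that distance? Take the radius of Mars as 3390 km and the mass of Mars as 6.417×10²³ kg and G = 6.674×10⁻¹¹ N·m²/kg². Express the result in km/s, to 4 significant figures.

v_esc ≈ 1.872 km/s

μ = GM = 6.674×10⁻¹¹ × 6.417×10²³ = 4.283×10¹³ m³/s².
r = 3390 + 21060 = 24450 km = 2.4450×10⁷ m.
Escape speed v_esc = √(2μ/r) = √(2 × 4.283×10¹³ / 2.445×10⁷) = √(3.503×10⁶) = 1872 m/s.
= 1.872 km/s.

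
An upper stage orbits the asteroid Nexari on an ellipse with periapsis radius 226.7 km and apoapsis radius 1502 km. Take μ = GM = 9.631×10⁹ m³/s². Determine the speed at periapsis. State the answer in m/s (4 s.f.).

Semi-major axis a = (r_p + r_a)/2 = 864.35 km = 8.644×10⁵ m.
Vis-viva: v² = μ(2/r − 1/a) = 9.631×10⁹ × (8.822×10⁻⁶ − 1.157×10⁻⁶) = 7.382×10⁴ m²/s².
v = 271.7 m/s.

v ≈ 271.7 m/s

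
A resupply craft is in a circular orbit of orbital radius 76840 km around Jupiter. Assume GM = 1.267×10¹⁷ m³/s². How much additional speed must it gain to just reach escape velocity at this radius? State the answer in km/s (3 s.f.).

r = 76840 km = 7.684×10⁷ m.
Circular speed v_c = √(μ/r) = 40610 m/s.
Escape speed v_esc = √(2μ/r) = √2 × v_c = 57430 m/s.
Δv = v_esc − v_c = 16820 m/s = 16.82 km/s.

Δv ≈ 16.8 km/s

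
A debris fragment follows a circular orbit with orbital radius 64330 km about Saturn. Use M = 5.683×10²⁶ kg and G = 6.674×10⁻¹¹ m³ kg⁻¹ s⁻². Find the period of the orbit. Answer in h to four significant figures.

μ = GM = 6.674×10⁻¹¹ × 5.683×10²⁶ = 3.793×10¹⁶ m³/s².
r = 64330 km = 6.433×10⁷ m.
Kepler's third law: T = 2π√(r³/μ) = 2π√((6.433×10⁷)³ / 3.793×10¹⁶).
r³/μ = 7.019×10⁶ s², so T = 2π × 2.649×10³ = 1.665×10⁴ s.
Converting: 1.665×10⁴ s ÷ 3600 = 4.624 h.

T ≈ 4.624 h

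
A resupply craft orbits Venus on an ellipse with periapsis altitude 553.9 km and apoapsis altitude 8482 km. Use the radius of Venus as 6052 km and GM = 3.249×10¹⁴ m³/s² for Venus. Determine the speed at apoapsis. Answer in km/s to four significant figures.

v ≈ 3.738 km/s

r_p = 6052 + 553.9 = 6605.9 km = 6.6059×10⁶ m.
r_a = 6052 + 8482 = 14534 km = 1.4534×10⁷ m.
Semi-major axis a = (r_p + r_a)/2 = 10570 km = 1.057×10⁷ m.
Vis-viva: v² = μ(2/r − 1/a) = 3.249×10¹⁴ × (1.376×10⁻⁷ − 9.461×10⁻⁸) = 1.397×10⁷ m²/s².
v = 3738 m/s = 3.738 km/s.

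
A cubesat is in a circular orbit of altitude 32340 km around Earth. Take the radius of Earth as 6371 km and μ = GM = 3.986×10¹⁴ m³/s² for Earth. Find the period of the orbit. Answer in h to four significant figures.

T ≈ 21.06 h

r = 6371 + 32340 = 38711 km = 3.8711×10⁷ m.
Kepler's third law: T = 2π√(r³/μ) = 2π√((3.871×10⁷)³ / 3.986×10¹⁴).
r³/μ = 1.455×10⁸ s², so T = 2π × 1.206×10⁴ = 7.580×10⁴ s.
Converting: 7.580×10⁴ s ÷ 3600 = 21.06 h.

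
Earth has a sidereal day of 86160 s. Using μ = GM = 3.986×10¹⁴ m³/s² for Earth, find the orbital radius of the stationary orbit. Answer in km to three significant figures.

r_sync ≈ 42200 km

A synchronous orbit has period T, so by Kepler's third law a = (μT²/4π²)^(1/3).
μT²/4π² = 3.986×10¹⁴ × (8.616×10⁴)² / 39.48 = 7.495×10²² m³.
a = 4.216×10⁷ m = 42163 km.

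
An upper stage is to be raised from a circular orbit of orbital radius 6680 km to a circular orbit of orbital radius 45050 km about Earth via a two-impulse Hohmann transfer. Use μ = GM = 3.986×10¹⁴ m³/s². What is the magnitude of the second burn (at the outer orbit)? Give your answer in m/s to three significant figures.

Δv ≈ 1460 m/s

r₁ = 6680 km = 6.680×10⁶ m.
r₂ = 45050 km = 4.505×10⁷ m.
Transfer ellipse a_t = (r₁ + r₂)/2 = 2.586×10⁷ m.
At r₁: circular v_c1 = √(μ/r₁) = 7725 m/s; transfer-perigee v_p = √[μ(2/r₁ − 1/a_t)] = 10190 m/s.
At r₂: circular v_c2 = √(μ/r₂) = 2975 m/s; transfer-apogee v_a = √[μ(2/r₂ − 1/a_t)] = 1512 m/s.
Δv₂ = v_c2 − v_a = 1463 m/s.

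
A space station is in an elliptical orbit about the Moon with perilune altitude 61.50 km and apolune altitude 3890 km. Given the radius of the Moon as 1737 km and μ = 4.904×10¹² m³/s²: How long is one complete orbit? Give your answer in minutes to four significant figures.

r_p = 1737 + 61.50 = 1798.5 km = 1.7985×10⁶ m.
r_a = 1737 + 3890 = 5627.0 km = 5.6270×10⁶ m.
Semi-major axis a = (r_p + r_a)/2 = (1798.5 + 5627.0)/2 = 3712.8 km = 3.713×10⁶ m.
By Kepler's third law T = 2π√(a³/μ) = 2π × 3.230×10³ = 2.030×10⁴ s.
= 338.3 minutes.

T ≈ 338.3 minutes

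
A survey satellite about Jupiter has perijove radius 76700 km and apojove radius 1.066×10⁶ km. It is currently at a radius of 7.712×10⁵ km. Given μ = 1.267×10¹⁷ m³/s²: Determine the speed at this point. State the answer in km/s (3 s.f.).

v ≈ 10.3 km/s

Semi-major axis a = (r_p + r_a)/2 = 5.7135×10⁵ km = 5.714×10⁸ m.
Vis-viva: v² = μ(2/r − 1/a) = 1.267×10¹⁷ × (2.593×10⁻⁹ − 1.750×10⁻⁹) = 1.068×10⁸ m²/s².
v = 10340 m/s = 10.34 km/s.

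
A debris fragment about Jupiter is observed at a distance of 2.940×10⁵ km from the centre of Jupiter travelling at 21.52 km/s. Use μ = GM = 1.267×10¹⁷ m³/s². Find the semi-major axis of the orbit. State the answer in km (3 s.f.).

a ≈ 3.18×10⁵ km

r = 2.940×10⁸ m.
Vis-viva rearranged: 1/a = 2/r − v²/μ = 6.803×10⁻⁹ − 3.655×10⁻⁹ = 3.148×10⁻⁹ m⁻¹.
a = 3.177×10⁸ m = 3.1771×10⁵ km.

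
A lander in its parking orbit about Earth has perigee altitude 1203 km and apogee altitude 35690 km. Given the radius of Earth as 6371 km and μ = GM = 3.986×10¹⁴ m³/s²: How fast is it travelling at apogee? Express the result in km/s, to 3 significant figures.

r_p = 6371 + 1203 = 7574.0 km = 7.5740×10⁶ m.
r_a = 6371 + 35690 = 42061 km = 4.2061×10⁷ m.
Semi-major axis a = (r_p + r_a)/2 = 24818 km = 2.482×10⁷ m.
Vis-viva: v² = μ(2/r − 1/a) = 3.986×10¹⁴ × (4.755×10⁻⁸ − 4.029×10⁻⁸) = 2.892×10⁶ m²/s².
v = 1701 m/s = 1.701 km/s.

v ≈ 1.70 km/s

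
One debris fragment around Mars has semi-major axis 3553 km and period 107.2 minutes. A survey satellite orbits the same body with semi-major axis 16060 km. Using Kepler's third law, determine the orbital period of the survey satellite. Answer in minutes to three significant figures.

T₂ ≈ 1030 minutes

Kepler's third law: T² ∝ a³, so T₂ = T₁ (a₂/a₁)^(3/2).
a₂/a₁ = 4.520, (a₂/a₁)^(3/2) = 9.610.
T₂ = 107.2 × 9.610 = 1030 minutes.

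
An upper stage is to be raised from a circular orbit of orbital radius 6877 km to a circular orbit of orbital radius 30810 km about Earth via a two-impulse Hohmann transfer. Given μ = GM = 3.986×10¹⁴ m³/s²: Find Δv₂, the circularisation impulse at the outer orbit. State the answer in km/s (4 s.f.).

r₁ = 6877 km = 6.877×10⁶ m.
r₂ = 30810 km = 3.081×10⁷ m.
Transfer ellipse a_t = (r₁ + r₂)/2 = 1.884×10⁷ m.
At r₁: circular v_c1 = √(μ/r₁) = 7613 m/s; transfer-perigee v_p = √[μ(2/r₁ − 1/a_t)] = 9735 m/s.
At r₂: circular v_c2 = √(μ/r₂) = 3597 m/s; transfer-apogee v_a = √[μ(2/r₂ − 1/a_t)] = 2173 m/s.
Δv₂ = v_c2 − v_a = 1424 m/s.
= 1.424 km/s.

Δv ≈ 1.424 km/s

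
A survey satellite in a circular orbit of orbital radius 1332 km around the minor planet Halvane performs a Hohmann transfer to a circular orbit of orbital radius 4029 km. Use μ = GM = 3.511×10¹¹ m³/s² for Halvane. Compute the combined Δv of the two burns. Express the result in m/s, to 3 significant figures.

Δv_total ≈ 203 m/s

r₁ = 1332 km = 1.332×10⁶ m.
r₂ = 4029 km = 4.029×10⁶ m.
Transfer ellipse a_t = (r₁ + r₂)/2 = 2.680×10⁶ m.
At r₁: circular v_c1 = √(μ/r₁) = 513.4 m/s; transfer-periapsis v_p = √[μ(2/r₁ − 1/a_t)] = 629.4 m/s.
Δv₁ = v_p − v_c1 = 116.0 m/s.
At r₂: circular v_c2 = √(μ/r₂) = 295.2 m/s; transfer-apoapsis v_a = √[μ(2/r₂ − 1/a_t)] = 208.1 m/s.
Δv₂ = v_c2 − v_a = 87.11 m/s.
Total Δv = Δv₁ + Δv₂ = 203.1 m/s.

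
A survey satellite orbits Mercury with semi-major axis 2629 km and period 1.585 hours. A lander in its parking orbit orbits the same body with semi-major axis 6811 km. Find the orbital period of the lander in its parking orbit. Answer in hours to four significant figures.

Kepler's third law: T² ∝ a³, so T₂ = T₁ (a₂/a₁)^(3/2).
a₂/a₁ = 2.591, (a₂/a₁)^(3/2) = 4.170.
T₂ = 1.585 × 4.170 = 6.609 hours.

T₂ ≈ 6.609 hours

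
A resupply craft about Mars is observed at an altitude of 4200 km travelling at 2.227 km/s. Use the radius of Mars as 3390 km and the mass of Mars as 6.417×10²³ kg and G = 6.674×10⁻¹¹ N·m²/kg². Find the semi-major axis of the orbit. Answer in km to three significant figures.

a ≈ 6770 km

μ = GM = 6.674×10⁻¹¹ × 6.417×10²³ = 4.283×10¹³ m³/s².
r = 3390 + 4200 = 7590.0 km = 7.590×10⁶ m.
Vis-viva rearranged: 1/a = 2/r − v²/μ = 2.635×10⁻⁷ − 1.158×10⁻⁷ = 1.477×10⁻⁷ m⁻¹.
a = 6.770×10⁶ m = 6770.4 km.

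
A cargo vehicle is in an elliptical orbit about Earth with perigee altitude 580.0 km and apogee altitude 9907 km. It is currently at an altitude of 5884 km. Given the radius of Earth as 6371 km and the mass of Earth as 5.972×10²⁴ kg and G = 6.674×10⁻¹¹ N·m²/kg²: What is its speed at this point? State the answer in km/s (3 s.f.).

μ = GM = 6.674×10⁻¹¹ × 5.972×10²⁴ = 3.986×10¹⁴ m³/s².
r_p = 6371 + 580.0 = 6951.0 km = 6.9510×10⁶ m.
r_a = 6371 + 9907 = 16278 km = 1.6278×10⁷ m.
r = 6371 + 5884 = 12255 km = 1.226×10⁷ m.
Semi-major axis a = (r_p + r_a)/2 = 11614 km = 1.161×10⁷ m.
Vis-viva: v² = μ(2/r − 1/a) = 3.986×10¹⁴ × (1.632×10⁻⁷ − 8.610×10⁻⁸) = 3.073×10⁷ m²/s².
v = 5543 m/s = 5.543 km/s.

v ≈ 5.54 km/s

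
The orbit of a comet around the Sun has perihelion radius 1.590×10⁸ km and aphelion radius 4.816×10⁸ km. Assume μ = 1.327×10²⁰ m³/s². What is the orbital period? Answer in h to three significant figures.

Semi-major axis a = (r_p + r_a)/2 = (1.5900×10⁸ + 4.8160×10⁸)/2 = 3.2030×10⁸ km = 3.203×10¹¹ m.
By Kepler's third law T = 2π√(a³/μ) = 2π × 1.574×10⁷ = 9.887×10⁷ s.
= 27460 h.

T ≈ 27500 h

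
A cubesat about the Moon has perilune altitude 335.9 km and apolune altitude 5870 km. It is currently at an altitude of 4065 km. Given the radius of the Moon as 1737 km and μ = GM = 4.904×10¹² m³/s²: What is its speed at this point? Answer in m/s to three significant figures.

v ≈ 823 m/s

r_p = 1737 + 335.9 = 2072.9 km = 2.0729×10⁶ m.
r_a = 1737 + 5870 = 7607.0 km = 7.6070×10⁶ m.
r = 1737 + 4065 = 5802.0 km = 5.802×10⁶ m.
Semi-major axis a = (r_p + r_a)/2 = 4839.9 km = 4.840×10⁶ m.
Vis-viva: v² = μ(2/r − 1/a) = 4.904×10¹² × (3.447×10⁻⁷ − 2.066×10⁻⁷) = 6.772×10⁵ m²/s².
v = 822.9 m/s.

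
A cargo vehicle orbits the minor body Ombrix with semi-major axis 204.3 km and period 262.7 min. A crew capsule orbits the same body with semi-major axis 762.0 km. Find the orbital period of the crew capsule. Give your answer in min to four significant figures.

Kepler's third law: T² ∝ a³, so T₂ = T₁ (a₂/a₁)^(3/2).
a₂/a₁ = 3.730, (a₂/a₁)^(3/2) = 7.203.
T₂ = 262.7 × 7.203 = 1892 min.

T₂ ≈ 1892 min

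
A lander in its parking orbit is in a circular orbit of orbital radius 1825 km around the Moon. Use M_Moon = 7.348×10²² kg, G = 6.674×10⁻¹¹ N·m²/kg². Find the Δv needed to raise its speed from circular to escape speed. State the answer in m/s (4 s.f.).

μ = GM = 6.674×10⁻¹¹ × 7.348×10²² = 4.904×10¹² m³/s².
r = 1825 km = 1.825×10⁶ m.
Circular speed v_c = √(μ/r) = 1639 m/s.
Escape speed v_esc = √(2μ/r) = √2 × v_c = 2318 m/s.
Δv = v_esc − v_c = 679.0 m/s.

Δv ≈ 679.0 m/s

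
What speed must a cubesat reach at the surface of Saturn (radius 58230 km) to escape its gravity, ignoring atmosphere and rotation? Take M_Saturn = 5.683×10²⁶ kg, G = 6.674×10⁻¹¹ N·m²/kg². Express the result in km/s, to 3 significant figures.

v_esc ≈ 36.1 km/s

μ = GM = 6.674×10⁻¹¹ × 5.683×10²⁶ = 3.793×10¹⁶ m³/s².
r = R = 5.823×10⁷ m.
Escape speed v_esc = √(2μ/r) = √(2 × 3.793×10¹⁶ / 5.823×10⁷) = √(1.303×10⁹) = 36090 m/s.
= 36.09 km/s.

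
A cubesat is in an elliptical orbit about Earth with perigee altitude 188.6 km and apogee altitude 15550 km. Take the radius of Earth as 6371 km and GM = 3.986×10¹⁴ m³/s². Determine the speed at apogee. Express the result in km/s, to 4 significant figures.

r_p = 6371 + 188.6 = 6559.6 km = 6.5596×10⁶ m.
r_a = 6371 + 15550 = 21921 km = 2.1921×10⁷ m.
Semi-major axis a = (r_p + r_a)/2 = 14240 km = 1.424×10⁷ m.
Vis-viva: v² = μ(2/r − 1/a) = 3.986×10¹⁴ × (9.124×10⁻⁸ − 7.022×10⁻⁸) = 8.376×10⁶ m²/s².
v = 2894 m/s = 2.894 km/s.

v ≈ 2.894 km/s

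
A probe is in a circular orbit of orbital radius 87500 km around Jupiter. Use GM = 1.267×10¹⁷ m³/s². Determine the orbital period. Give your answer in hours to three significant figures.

r = 87500 km = 8.750×10⁷ m.
Kepler's third law: T = 2π√(r³/μ) = 2π√((8.750×10⁷)³ / 1.267×10¹⁷).
r³/μ = 5.287×10⁶ s², so T = 2π × 2.299×10³ = 1.445×10⁴ s.
Converting: 1.445×10⁴ s ÷ 3600 = 4.013 hours.

T ≈ 4.01 hours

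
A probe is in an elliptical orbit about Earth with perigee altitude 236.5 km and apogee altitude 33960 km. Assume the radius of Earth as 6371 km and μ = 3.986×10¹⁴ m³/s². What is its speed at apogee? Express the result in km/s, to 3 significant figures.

r_p = 6371 + 236.5 = 6607.5 km = 6.6075×10⁶ m.
r_a = 6371 + 33960 = 40331 km = 4.0331×10⁷ m.
Semi-major axis a = (r_p + r_a)/2 = 23469 km = 2.347×10⁷ m.
Vis-viva: v² = μ(2/r − 1/a) = 3.986×10¹⁴ × (4.959×10⁻⁸ − 4.261×10⁻⁸) = 2.783×10⁶ m²/s².
v = 1668 m/s = 1.668 km/s.

v ≈ 1.67 km/s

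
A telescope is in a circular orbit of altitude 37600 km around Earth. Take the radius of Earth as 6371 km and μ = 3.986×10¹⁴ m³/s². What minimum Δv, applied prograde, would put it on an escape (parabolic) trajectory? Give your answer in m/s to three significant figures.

r = 6371 + 37600 = 43971 km = 4.3971×10⁷ m.
Circular speed v_c = √(μ/r) = 3011 m/s.
Escape speed v_esc = √(2μ/r) = √2 × v_c = 4258 m/s.
Δv = v_esc − v_c = 1247 m/s.

Δv ≈ 1250 m/s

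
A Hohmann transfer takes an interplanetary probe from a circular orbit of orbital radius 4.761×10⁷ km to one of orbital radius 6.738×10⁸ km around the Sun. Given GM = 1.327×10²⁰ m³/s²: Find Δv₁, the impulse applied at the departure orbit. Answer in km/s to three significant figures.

r₁ = 4.761×10⁷ km = 4.761×10¹⁰ m.
r₂ = 6.738×10⁸ km = 6.738×10¹¹ m.
Transfer ellipse a_t = (r₁ + r₂)/2 = 3.607×10¹¹ m.
At r₁: circular v_c1 = √(μ/r₁) = 52790 m/s; transfer-perihelion v_p = √[μ(2/r₁ − 1/a_t)] = 72160 m/s.
Δv₁ = v_p − v_c1 = 19360 m/s.
= 19.36 km/s.

Δv ≈ 19.4 km/s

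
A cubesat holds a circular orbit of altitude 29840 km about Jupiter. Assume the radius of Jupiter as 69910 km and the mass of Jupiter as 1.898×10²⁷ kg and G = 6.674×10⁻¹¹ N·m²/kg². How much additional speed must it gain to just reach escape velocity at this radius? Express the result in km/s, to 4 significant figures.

Δv ≈ 14.76 km/s

μ = GM = 6.674×10⁻¹¹ × 1.898×10²⁷ = 1.267×10¹⁷ m³/s².
r = 69910 + 29840 = 99750 km = 9.9750×10⁷ m.
Circular speed v_c = √(μ/r) = 35640 m/s.
Escape speed v_esc = √(2μ/r) = √2 × v_c = 50400 m/s.
Δv = v_esc − v_c = 14760 m/s = 14.76 km/s.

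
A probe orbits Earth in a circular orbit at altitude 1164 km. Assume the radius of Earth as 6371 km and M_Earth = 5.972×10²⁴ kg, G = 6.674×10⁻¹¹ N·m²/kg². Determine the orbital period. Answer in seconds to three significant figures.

μ = GM = 6.674×10⁻¹¹ × 5.972×10²⁴ = 3.986×10¹⁴ m³/s².
r = 6371 + 1164 = 7535.0 km = 7.5350×10⁶ m.
Kepler's third law: T = 2π√(r³/μ) = 2π√((7.535×10⁶)³ / 3.986×10¹⁴).
r³/μ = 1.073×10⁶ s², so T = 2π × 1.036×10³ = 6.510×10³ s.

T ≈ 6510 seconds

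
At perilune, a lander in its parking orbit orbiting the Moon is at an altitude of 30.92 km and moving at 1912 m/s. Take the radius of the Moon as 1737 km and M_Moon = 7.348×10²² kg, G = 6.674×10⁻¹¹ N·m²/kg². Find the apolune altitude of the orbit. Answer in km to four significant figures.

μ = GM = 6.674×10⁻¹¹ × 7.348×10²² = 4.904×10¹² m³/s².
r_p = 1737 + 30.92 = 1767.9 km = 1.768×10⁶ m.
Specific energy ε = v²/2 − μ/r = -9.460×10⁵ J/kg, so a = −μ/(2ε) = 2.592×10⁶ m.
The apsides satisfy r_p + r_a = 2a, so the apolune radius is 2a − r_p = 3.416×10⁶ m = 3415.8 km.
Apolune altitude = 3415.8 − 1737 = 1678.8 km.

apolune altitude ≈ 1679 km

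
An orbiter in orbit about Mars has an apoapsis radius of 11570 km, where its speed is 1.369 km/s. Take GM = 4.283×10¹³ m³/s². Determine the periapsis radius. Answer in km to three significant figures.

r_a = 1.157×10⁷ m.
Specific energy ε = v²/2 − μ/r = -2.765×10⁶ J/kg, so a = −μ/(2ε) = 7.746×10⁶ m.
The apsides satisfy r_p + r_a = 2a, so the periapsis radius is 2a − r_a = 3.922×10⁶ m = 3921.5 km.

periapsis radius ≈ 3920 km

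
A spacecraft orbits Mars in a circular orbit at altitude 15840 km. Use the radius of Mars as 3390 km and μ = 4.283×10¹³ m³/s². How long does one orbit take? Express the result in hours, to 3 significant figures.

T ≈ 22.5 hours

r = 3390 + 15840 = 19230 km = 1.9230×10⁷ m.
Kepler's third law: T = 2π√(r³/μ) = 2π√((1.923×10⁷)³ / 4.283×10¹³).
r³/μ = 1.660×10⁸ s², so T = 2π × 1.289×10⁴ = 8.096×10⁴ s.
Converting: 8.096×10⁴ s ÷ 3600 = 22.49 hours.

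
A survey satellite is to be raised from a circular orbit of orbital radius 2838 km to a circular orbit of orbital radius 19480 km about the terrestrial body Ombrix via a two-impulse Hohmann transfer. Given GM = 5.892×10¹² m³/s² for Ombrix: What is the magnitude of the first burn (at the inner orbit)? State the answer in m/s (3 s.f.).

r₁ = 2838 km = 2.838×10⁶ m.
r₂ = 19480 km = 1.948×10⁷ m.
Transfer ellipse a_t = (r₁ + r₂)/2 = 1.116×10⁷ m.
At r₁: circular v_c1 = √(μ/r₁) = 1441 m/s; transfer-periapsis v_p = √[μ(2/r₁ − 1/a_t)] = 1904 m/s.
Δv₁ = v_p − v_c1 = 462.9 m/s.

Δv ≈ 463 m/s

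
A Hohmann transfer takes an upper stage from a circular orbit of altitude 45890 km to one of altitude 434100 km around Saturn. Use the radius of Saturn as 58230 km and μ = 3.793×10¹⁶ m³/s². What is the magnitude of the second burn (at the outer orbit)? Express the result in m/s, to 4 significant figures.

Δv ≈ 3591 m/s

r₁ = 58230 + 45890 = 104120 km = 1.0412×10⁸ m.
r₂ = 58230 + 434100 = 492330 km = 4.9233×10⁸ m.
Transfer ellipse a_t = (r₁ + r₂)/2 = 2.982×10⁸ m.
At r₁: circular v_c1 = √(μ/r₁) = 19090 m/s; transfer-perikrone v_p = √[μ(2/r₁ − 1/a_t)] = 24520 m/s.
At r₂: circular v_c2 = √(μ/r₂) = 8777 m/s; transfer-apokrone v_a = √[μ(2/r₂ − 1/a_t)] = 5186 m/s.
Δv₂ = v_c2 − v_a = 3591 m/s.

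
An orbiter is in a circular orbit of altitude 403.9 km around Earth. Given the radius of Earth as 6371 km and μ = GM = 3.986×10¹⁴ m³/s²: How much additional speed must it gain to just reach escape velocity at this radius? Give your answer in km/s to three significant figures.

r = 6371 + 403.9 = 6774.9 km = 6.7749×10⁶ m.
Circular speed v_c = √(μ/r) = 7670 m/s.
Escape speed v_esc = √(2μ/r) = √2 × v_c = 10850 m/s.
Δv = v_esc − v_c = 3177 m/s = 3.177 km/s.

Δv ≈ 3.18 km/s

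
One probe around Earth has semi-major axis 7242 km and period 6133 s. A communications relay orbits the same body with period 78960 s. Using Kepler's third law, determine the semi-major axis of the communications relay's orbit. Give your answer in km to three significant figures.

Kepler's third law: a³ ∝ T², so a₂ = a₁ (T₂/T₁)^(2/3).
T₂/T₁ = 12.87, (T₂/T₁)^(2/3) = 5.493.
a₂ = 7242 × 5.493 = 39780 km.

a₂ ≈ 39800 km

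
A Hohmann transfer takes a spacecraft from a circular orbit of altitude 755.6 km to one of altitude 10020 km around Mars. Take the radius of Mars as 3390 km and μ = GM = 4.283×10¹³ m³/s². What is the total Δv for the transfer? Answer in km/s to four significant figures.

r₁ = 3390 + 755.6 = 4145.6 km = 4.1456×10⁶ m.
r₂ = 3390 + 10020 = 13410 km = 1.3410×10⁷ m.
Transfer ellipse a_t = (r₁ + r₂)/2 = 8.778×10⁶ m.
At r₁: circular v_c1 = √(μ/r₁) = 3214 m/s; transfer-periapsis v_p = √[μ(2/r₁ − 1/a_t)] = 3973 m/s.
Δv₁ = v_p − v_c1 = 758.6 m/s.
At r₂: circular v_c2 = √(μ/r₂) = 1787 m/s; transfer-apoapsis v_a = √[μ(2/r₂ − 1/a_t)] = 1228 m/s.
Δv₂ = v_c2 − v_a = 559.0 m/s.
Total Δv = Δv₁ + Δv₂ = 1318 m/s = 1.318 km/s.

Δv_total ≈ 1.318 km/s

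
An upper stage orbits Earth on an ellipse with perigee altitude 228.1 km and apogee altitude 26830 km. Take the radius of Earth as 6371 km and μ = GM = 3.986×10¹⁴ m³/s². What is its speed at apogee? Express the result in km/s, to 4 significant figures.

r_p = 6371 + 228.1 = 6599.1 km = 6.5991×10⁶ m.
r_a = 6371 + 26830 = 33201 km = 3.3201×10⁷ m.
Semi-major axis a = (r_p + r_a)/2 = 19900 km = 1.990×10⁷ m.
Vis-viva: v² = μ(2/r − 1/a) = 3.986×10¹⁴ × (6.024×10⁻⁸ − 5.025×10⁻⁸) = 3.981×10⁶ m²/s².
v = 1995 m/s = 1.995 km/s.

v ≈ 1.995 km/s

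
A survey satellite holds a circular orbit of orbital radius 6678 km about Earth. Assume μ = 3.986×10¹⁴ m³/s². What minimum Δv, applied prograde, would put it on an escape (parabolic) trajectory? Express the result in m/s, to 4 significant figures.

r = 6678 km = 6.678×10⁶ m.
Circular speed v_c = √(μ/r) = 7726 m/s.
Escape speed v_esc = √(2μ/r) = √2 × v_c = 10930 m/s.
Δv = v_esc − v_c = 3200 m/s.

Δv ≈ 3200 m/s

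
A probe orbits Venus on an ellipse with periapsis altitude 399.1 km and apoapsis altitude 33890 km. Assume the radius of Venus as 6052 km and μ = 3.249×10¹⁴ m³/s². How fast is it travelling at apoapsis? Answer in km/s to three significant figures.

v ≈ 1.50 km/s

r_p = 6052 + 399.1 = 6451.1 km = 6.4511×10⁶ m.
r_a = 6052 + 33890 = 39942 km = 3.9942×10⁷ m.
Semi-major axis a = (r_p + r_a)/2 = 23197 km = 2.320×10⁷ m.
Vis-viva: v² = μ(2/r − 1/a) = 3.249×10¹⁴ × (5.007×10⁻⁸ − 4.311×10⁻⁸) = 2.262×10⁶ m²/s².
v = 1504 m/s = 1.504 km/s.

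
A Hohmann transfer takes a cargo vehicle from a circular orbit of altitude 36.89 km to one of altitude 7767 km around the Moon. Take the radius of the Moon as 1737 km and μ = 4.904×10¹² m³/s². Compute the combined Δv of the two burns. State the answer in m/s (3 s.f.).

r₁ = 1737 + 36.89 = 1773.9 km = 1.7739×10⁶ m.
r₂ = 1737 + 7767 = 9504.0 km = 9.5040×10⁶ m.
Transfer ellipse a_t = (r₁ + r₂)/2 = 5.639×10⁶ m.
At r₁: circular v_c1 = √(μ/r₁) = 1663 m/s; transfer-perilune v_p = √[μ(2/r₁ − 1/a_t)] = 2159 m/s.
Δv₁ = v_p − v_c1 = 495.9 m/s.
At r₂: circular v_c2 = √(μ/r₂) = 718.3 m/s; transfer-apolune v_a = √[μ(2/r₂ − 1/a_t)] = 402.9 m/s.
Δv₂ = v_c2 − v_a = 315.4 m/s.
Total Δv = Δv₁ + Δv₂ = 811.3 m/s.

Δv_total ≈ 811 m/s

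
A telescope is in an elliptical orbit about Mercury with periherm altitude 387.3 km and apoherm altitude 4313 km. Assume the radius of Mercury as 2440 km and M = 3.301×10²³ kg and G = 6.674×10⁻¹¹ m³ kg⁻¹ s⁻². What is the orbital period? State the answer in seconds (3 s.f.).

T ≈ 14000 seconds

μ = GM = 6.674×10⁻¹¹ × 3.301×10²³ = 2.203×10¹³ m³/s².
r_p = 2440 + 387.3 = 2827.3 km = 2.8273×10⁶ m.
r_a = 2440 + 4313 = 6753.0 km = 6.7530×10⁶ m.
Semi-major axis a = (r_p + r_a)/2 = (2827.3 + 6753.0)/2 = 4790.1 km = 4.790×10⁶ m.
By Kepler's third law T = 2π√(a³/μ) = 2π × 2.234×10³ = 1.403×10⁴ s.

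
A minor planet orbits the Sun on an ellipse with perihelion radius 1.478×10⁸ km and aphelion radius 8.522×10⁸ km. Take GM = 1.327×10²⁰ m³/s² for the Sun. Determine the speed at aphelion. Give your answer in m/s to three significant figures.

Semi-major axis a = (r_p + r_a)/2 = 5.0000×10⁸ km = 5.000×10¹¹ m.
Vis-viva: v² = μ(2/r − 1/a) = 1.327×10²⁰ × (2.347×10⁻¹² − 2.000×10⁻¹²) = 4.603×10⁷ m²/s².
v = 6784 m/s.

v ≈ 6780 m/s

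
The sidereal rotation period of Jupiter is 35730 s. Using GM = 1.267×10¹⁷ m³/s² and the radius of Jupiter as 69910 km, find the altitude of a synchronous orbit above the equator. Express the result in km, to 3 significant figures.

h_sync ≈ 90100 km

A synchronous orbit has period T, so by Kepler's third law a = (μT²/4π²)^(1/3).
μT²/4π² = 1.267×10¹⁷ × (3.573×10⁴)² / 39.48 = 4.097×10²⁴ m³.
a = 1.600×10⁸ m = 1.6002×10⁵ km.
Altitude h = a − R = 1.6002×10⁵ − 69910 = 90105 km.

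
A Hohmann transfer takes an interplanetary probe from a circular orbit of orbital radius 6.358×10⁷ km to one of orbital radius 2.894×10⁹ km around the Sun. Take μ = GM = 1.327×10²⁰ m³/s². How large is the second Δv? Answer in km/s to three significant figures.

r₁ = 6.358×10⁷ km = 6.358×10¹⁰ m.
r₂ = 2.894×10⁹ km = 2.894×10¹² m.
Transfer ellipse a_t = (r₁ + r₂)/2 = 1.479×10¹² m.
At r₁: circular v_c1 = √(μ/r₁) = 45690 m/s; transfer-perihelion v_p = √[μ(2/r₁ − 1/a_t)] = 63910 m/s.
At r₂: circular v_c2 = √(μ/r₂) = 6772 m/s; transfer-aphelion v_a = √[μ(2/r₂ − 1/a_t)] = 1404 m/s.
Δv₂ = v_c2 − v_a = 5367 m/s.
= 5.367 km/s.

Δv ≈ 5.37 km/s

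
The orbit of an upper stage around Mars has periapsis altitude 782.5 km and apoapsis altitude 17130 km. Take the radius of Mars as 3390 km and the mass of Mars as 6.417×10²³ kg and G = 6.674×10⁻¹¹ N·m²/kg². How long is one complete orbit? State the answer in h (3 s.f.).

μ = GM = 6.674×10⁻¹¹ × 6.417×10²³ = 4.283×10¹³ m³/s².
r_p = 3390 + 782.5 = 4172.5 km = 4.1725×10⁶ m.
r_a = 3390 + 17130 = 20520 km = 2.0520×10⁷ m.
Semi-major axis a = (r_p + r_a)/2 = (4172.5 + 20520)/2 = 12346 km = 1.235×10⁷ m.
By Kepler's third law T = 2π√(a³/μ) = 2π × 6.629×10³ = 4.165×10⁴ s.
= 11.57 h.

T ≈ 11.6 h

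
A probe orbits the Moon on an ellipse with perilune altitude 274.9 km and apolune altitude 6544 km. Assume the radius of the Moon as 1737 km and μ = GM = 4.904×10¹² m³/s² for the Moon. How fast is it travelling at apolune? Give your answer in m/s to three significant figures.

r_p = 1737 + 274.9 = 2011.9 km = 2.0119×10⁶ m.
r_a = 1737 + 6544 = 8281.0 km = 8.2810×10⁶ m.
Semi-major axis a = (r_p + r_a)/2 = 5146.4 km = 5.146×10⁶ m.
Vis-viva: v² = μ(2/r − 1/a) = 4.904×10¹² × (2.415×10⁻⁷ − 1.943×10⁻⁷) = 2.315×10⁵ m²/s².
v = 481.2 m/s.

v ≈ 481 m/s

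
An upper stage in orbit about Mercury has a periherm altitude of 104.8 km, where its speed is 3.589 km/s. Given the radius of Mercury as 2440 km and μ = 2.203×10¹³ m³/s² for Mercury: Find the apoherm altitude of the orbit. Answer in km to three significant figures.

apoherm altitude ≈ 4950 km

r_p = 2440 + 104.8 = 2544.8 km = 2.545×10⁶ m.
Specific energy ε = v²/2 − μ/r = -2.216×10⁶ J/kg, so a = −μ/(2ε) = 4.970×10⁶ m.
The apsides satisfy r_p + r_a = 2a, so the apoherm radius is 2a − r_p = 7.395×10⁶ m = 7394.7 km.
Apoherm altitude = 7394.7 − 2440 = 4954.7 km.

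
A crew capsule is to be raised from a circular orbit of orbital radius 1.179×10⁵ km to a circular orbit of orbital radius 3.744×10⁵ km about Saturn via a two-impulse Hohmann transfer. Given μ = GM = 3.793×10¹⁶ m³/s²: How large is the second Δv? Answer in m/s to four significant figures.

r₁ = 1.179×10⁵ km = 1.179×10⁸ m.
r₂ = 3.744×10⁵ km = 3.744×10⁸ m.
Transfer ellipse a_t = (r₁ + r₂)/2 = 2.462×10⁸ m.
At r₁: circular v_c1 = √(μ/r₁) = 17940 m/s; transfer-perikrone v_p = √[μ(2/r₁ − 1/a_t)] = 22120 m/s.
At r₂: circular v_c2 = √(μ/r₂) = 10070 m/s; transfer-apokrone v_a = √[μ(2/r₂ − 1/a_t)] = 6966 m/s.
Δv₂ = v_c2 − v_a = 3099 m/s.

Δv ≈ 3099 m/s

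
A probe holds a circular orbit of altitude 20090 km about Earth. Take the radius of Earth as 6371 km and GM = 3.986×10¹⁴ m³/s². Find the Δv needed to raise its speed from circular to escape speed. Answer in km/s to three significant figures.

r = 6371 + 20090 = 26461 km = 2.6461×10⁷ m.
Circular speed v_c = √(μ/r) = 3881 m/s.
Escape speed v_esc = √(2μ/r) = √2 × v_c = 5489 m/s.
Δv = v_esc − v_c = 1608 m/s = 1.608 km/s.

Δv ≈ 1.61 km/s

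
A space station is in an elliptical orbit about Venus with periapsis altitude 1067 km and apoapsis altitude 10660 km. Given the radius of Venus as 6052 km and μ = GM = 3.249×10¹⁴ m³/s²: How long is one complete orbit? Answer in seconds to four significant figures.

T ≈ 14340 seconds

r_p = 6052 + 1067 = 7119.0 km = 7.1190×10⁶ m.
r_a = 6052 + 10660 = 16712 km = 1.6712×10⁷ m.
Semi-major axis a = (r_p + r_a)/2 = (7119.0 + 16712)/2 = 11916 km = 1.192×10⁷ m.
By Kepler's third law T = 2π√(a³/μ) = 2π × 2.282×10³ = 1.434×10⁴ s.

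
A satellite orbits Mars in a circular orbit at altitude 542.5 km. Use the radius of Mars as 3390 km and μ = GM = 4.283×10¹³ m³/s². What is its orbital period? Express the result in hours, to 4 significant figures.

r = 3390 + 542.5 = 3932.5 km = 3.9325×10⁶ m.
Kepler's third law: T = 2π√(r³/μ) = 2π√((3.932×10⁶)³ / 4.283×10¹³).
r³/μ = 1.420×10⁶ s², so T = 2π × 1.192×10³ = 7.487×10³ s.
Converting: 7.487×10³ s ÷ 3600 = 2.080 hours.

T ≈ 2.080 hours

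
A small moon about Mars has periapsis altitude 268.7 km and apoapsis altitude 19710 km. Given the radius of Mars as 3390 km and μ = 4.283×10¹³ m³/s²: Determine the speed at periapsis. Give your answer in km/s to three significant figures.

v ≈ 4.50 km/s

r_p = 3390 + 268.7 = 3658.7 km = 3.6587×10⁶ m.
r_a = 3390 + 19710 = 23100 km = 2.3100×10⁷ m.
Semi-major axis a = (r_p + r_a)/2 = 13379 km = 1.338×10⁷ m.
Vis-viva: v² = μ(2/r − 1/a) = 4.283×10¹³ × (5.466×10⁻⁷ − 7.474×10⁻⁸) = 2.021×10⁷ m²/s².
v = 4496 m/s = 4.496 km/s.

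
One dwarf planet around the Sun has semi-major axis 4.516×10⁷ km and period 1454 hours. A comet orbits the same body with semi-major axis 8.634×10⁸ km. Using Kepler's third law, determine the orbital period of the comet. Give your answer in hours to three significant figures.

Kepler's third law: T² ∝ a³, so T₂ = T₁ (a₂/a₁)^(3/2).
a₂/a₁ = 19.12, (a₂/a₁)^(3/2) = 83.60.
T₂ = 1454 × 83.60 = 1.215×10⁵ hours.

T₂ ≈ 1.22×10⁵ hours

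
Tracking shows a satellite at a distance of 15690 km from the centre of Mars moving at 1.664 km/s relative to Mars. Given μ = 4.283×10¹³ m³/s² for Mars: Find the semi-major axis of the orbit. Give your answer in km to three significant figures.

a ≈ 15900 km

r = 1.569×10⁷ m.
Vis-viva rearranged: 1/a = 2/r − v²/μ = 1.275×10⁻⁷ − 6.465×10⁻⁸ = 6.282×10⁻⁸ m⁻¹.
a = 1.592×10⁷ m = 15918 km.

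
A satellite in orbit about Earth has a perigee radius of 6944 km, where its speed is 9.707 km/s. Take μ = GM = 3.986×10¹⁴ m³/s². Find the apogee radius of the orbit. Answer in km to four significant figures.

apogee radius ≈ 31800 km

r_p = 6.944×10⁶ m.
Specific energy ε = v²/2 − μ/r = -1.029×10⁷ J/kg, so a = −μ/(2ε) = 1.937×10⁷ m.
The apsides satisfy r_p + r_a = 2a, so the apogee radius is 2a − r_p = 3.180×10⁷ m = 31796 km.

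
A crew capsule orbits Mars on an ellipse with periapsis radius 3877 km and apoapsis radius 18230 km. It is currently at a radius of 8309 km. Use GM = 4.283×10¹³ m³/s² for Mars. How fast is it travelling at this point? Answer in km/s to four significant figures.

Semi-major axis a = (r_p + r_a)/2 = 11054 km = 1.105×10⁷ m.
Vis-viva: v² = μ(2/r − 1/a) = 4.283×10¹³ × (2.407×10⁻⁷ − 9.047×10⁻⁸) = 6.435×10⁶ m²/s².
v = 2537 m/s = 2.537 km/s.

v ≈ 2.537 km/s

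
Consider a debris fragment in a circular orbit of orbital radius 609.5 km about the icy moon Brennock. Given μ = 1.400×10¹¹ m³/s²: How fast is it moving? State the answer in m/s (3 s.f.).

v ≈ 479 m/s

r = 609.5 km = 6.095×10⁵ m.
For a circular orbit v = √(μ/r) = √(1.400×10¹¹ / 6.095×10⁵) = √(2.297×10⁵) = 479.3 m/s.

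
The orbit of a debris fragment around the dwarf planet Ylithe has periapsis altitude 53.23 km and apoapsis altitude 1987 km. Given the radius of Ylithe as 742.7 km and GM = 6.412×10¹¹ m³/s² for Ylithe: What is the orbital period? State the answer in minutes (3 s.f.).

r_p = 742.7 + 53.23 = 795.93 km = 7.9593×10⁵ m.
r_a = 742.7 + 1987 = 2729.7 km = 2.7297×10⁶ m.
Semi-major axis a = (r_p + r_a)/2 = (795.93 + 2729.7)/2 = 1762.8 km = 1.763×10⁶ m.
By Kepler's third law T = 2π√(a³/μ) = 2π × 2.923×10³ = 1.837×10⁴ s.
= 306.1 minutes.

T ≈ 306 minutes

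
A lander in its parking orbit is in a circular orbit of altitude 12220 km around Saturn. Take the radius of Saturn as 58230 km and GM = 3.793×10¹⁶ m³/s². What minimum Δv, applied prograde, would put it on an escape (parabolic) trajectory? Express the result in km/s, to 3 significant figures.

r = 58230 + 12220 = 70450 km = 7.0450×10⁷ m.
Circular speed v_c = √(μ/r) = 23200 m/s.
Escape speed v_esc = √(2μ/r) = √2 × v_c = 32810 m/s.
Δv = v_esc − v_c = 9611 m/s = 9.611 km/s.

Δv ≈ 9.61 km/s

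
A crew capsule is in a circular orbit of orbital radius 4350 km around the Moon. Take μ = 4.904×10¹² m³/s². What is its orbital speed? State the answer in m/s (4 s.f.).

v ≈ 1062 m/s

r = 4350 km = 4.350×10⁶ m.
For a circular orbit v = √(μ/r) = √(4.904×10¹² / 4.350×10⁶) = √(1.127×10⁶) = 1062 m/s.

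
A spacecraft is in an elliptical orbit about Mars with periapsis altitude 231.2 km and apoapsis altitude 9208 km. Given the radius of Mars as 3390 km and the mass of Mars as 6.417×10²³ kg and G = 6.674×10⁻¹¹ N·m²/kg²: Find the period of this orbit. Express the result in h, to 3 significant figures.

μ = GM = 6.674×10⁻¹¹ × 6.417×10²³ = 4.283×10¹³ m³/s².
r_p = 3390 + 231.2 = 3621.2 km = 3.6212×10⁶ m.
r_a = 3390 + 9208 = 12598 km = 1.2598×10⁷ m.
Semi-major axis a = (r_p + r_a)/2 = (3621.2 + 12598)/2 = 8109.6 km = 8.110×10⁶ m.
By Kepler's third law T = 2π√(a³/μ) = 2π × 3.529×10³ = 2.217×10⁴ s.
= 6.159 h.

T ≈ 6.16 h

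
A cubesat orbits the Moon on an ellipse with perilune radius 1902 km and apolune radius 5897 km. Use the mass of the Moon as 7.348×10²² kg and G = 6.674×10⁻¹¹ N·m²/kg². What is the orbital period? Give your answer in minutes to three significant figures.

μ = GM = 6.674×10⁻¹¹ × 7.348×10²² = 4.904×10¹² m³/s².
Semi-major axis a = (r_p + r_a)/2 = (1902.0 + 5897.0)/2 = 3899.5 km = 3.900×10⁶ m.
By Kepler's third law T = 2π√(a³/μ) = 2π × 3.477×10³ = 2.185×10⁴ s.
= 364.1 minutes.

T ≈ 364 minutes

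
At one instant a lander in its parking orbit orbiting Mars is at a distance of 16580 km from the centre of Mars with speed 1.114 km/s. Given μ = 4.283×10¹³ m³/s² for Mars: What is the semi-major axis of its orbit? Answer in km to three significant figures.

a ≈ 10900 km

r = 1.658×10⁷ m.
Vis-viva rearranged: 1/a = 2/r − v²/μ = 1.206×10⁻⁷ − 2.897×10⁻⁸ = 9.165×10⁻⁸ m⁻¹.
a = 1.091×10⁷ m = 10911 km.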